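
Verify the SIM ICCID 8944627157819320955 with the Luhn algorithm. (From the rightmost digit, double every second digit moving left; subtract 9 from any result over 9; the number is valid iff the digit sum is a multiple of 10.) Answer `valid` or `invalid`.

valid

From the right, keep odd positions and double even positions (subtract 9 from any doubled value over 9):
  doubled (positions 2,4,...): 1 0 6 2 5 2 4 8 9 → sum 37
  kept (positions 1,3,...): 5 9 2 9 8 5 7 6 4 8 → sum 63
Total = 100.
100 mod 10 = 0, so the number is valid.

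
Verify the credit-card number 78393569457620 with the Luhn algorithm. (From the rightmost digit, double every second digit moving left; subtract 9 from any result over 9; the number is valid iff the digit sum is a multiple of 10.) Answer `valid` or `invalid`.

invalid

From the right, keep odd positions and double even positions (subtract 9 from any doubled value over 9):
  doubled (positions 2,4,...): 4 5 8 3 6 6 5 → sum 37
  kept (positions 1,3,...): 0 6 5 9 5 9 8 → sum 42
Total = 79.
79 mod 10 = 9, so the number is invalid.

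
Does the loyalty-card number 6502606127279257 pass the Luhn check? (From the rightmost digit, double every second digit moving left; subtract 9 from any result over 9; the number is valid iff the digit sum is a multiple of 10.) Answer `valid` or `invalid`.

invalid

From the right, keep odd positions and double even positions (subtract 9 from any doubled value over 9):
  doubled (positions 2,4,...): 1 9 4 4 3 3 0 3 → sum 27
  kept (positions 1,3,...): 7 2 7 7 1 0 2 5 → sum 31
Total = 58.
58 mod 10 = 8, so the number is invalid.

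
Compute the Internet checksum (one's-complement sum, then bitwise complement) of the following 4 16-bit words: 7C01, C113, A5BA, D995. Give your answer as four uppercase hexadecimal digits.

One's-complement addition (fold any carry out of bit 15 back into bit 0):
  0x7C01 + 0xC113 = 0x13D14 → wrap carry → 0x3D15
  0x3D15 + 0xA5BA = 0x0E2CF
  0xE2CF + 0xD995 = 0x1BC64 → wrap carry → 0xBC65
One's-complement sum = 0xBC65.
Checksum = ~0xBC65 & 0xFFFF = 0x439A.

439A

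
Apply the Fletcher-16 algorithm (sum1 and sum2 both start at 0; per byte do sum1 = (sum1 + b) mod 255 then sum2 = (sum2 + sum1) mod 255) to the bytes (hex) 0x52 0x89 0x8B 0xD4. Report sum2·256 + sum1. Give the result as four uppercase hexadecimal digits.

D13C

Running sums (mod 255):
  after byte 0 (0x52): sum1=82, sum2=82
  after byte 1 (0x89): sum1=219, sum2=46
  after byte 2 (0x8B): sum1=103, sum2=149
  after byte 3 (0xD4): sum1=60, sum2=209
Checksum = sum2·256 + sum1 = 209·256 + 60 = 53564 = 0xD13C.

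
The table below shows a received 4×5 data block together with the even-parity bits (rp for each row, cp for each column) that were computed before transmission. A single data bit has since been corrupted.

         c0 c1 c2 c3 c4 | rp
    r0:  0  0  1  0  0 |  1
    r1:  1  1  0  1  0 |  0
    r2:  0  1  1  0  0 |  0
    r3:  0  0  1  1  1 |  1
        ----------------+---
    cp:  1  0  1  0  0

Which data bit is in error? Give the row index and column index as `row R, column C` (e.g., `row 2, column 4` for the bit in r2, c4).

Recompute each row's even parity and compare to rp:
  r0: data parity 1, sent rp 1 → ok
  r1: data parity 1, sent rp 0 → mismatch
  r2: data parity 0, sent rp 0 → ok
  r3: data parity 1, sent rp 1 → ok
Recompute each column's even parity and compare to cp:
  c0: data parity 1, sent cp 1 → ok
  c1: data parity 0, sent cp 0 → ok
  c2: data parity 1, sent cp 1 → ok
  c3: data parity 0, sent cp 0 → ok
  c4: data parity 1, sent cp 0 → mismatch
Exactly one row (r1) and one column (c4) fail → the flipped bit is at their intersection.

row 1, column 4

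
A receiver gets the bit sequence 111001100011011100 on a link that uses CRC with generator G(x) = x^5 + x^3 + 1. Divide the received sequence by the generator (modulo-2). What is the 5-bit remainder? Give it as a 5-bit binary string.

Modulo-2 division of 111001100011011100 by 101001:
  pos 0: 111001 XOR 101001 = 010000
  pos 1: 100001 XOR 101001 = 001000
  pos 3: 100000 XOR 101001 = 001001
  pos 5: 100101 XOR 101001 = 001100
  pos 7: 110010 XOR 101001 = 011011
  pos 8: 110111 XOR 101001 = 011110
  pos 9: 111101 XOR 101001 = 010100
  pos 10: 101001 XOR 101001 = 000000
Remainder = 00000 (zero — the frame passes the CRC check).

00000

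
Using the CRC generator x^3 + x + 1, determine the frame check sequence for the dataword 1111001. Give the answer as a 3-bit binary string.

Append 3 zeros: 1111001000. Divide by 1011 (XOR where the leading bit is 1):
  pos 0: 1111 XOR 1011 = 0100
  pos 1: 1000 XOR 1011 = 0011
  pos 3: 1101 XOR 1011 = 0110
  pos 4: 1100 XOR 1011 = 0111
  pos 5: 1110 XOR 1011 = 0101
  pos 6: 1010 XOR 1011 = 0001
Remainder (last 3 bits) = 001. This is the CRC / FCS.

001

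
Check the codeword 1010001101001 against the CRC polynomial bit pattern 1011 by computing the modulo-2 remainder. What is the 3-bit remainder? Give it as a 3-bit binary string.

Modulo-2 division of 1010001101001 by 1011:
  pos 0: 1010 XOR 1011 = 0001
  pos 3: 1001 XOR 1011 = 0010
  pos 5: 1010 XOR 1011 = 0001
  pos 8: 1100 XOR 1011 = 0111
  pos 9: 1111 XOR 1011 = 0100
Remainder = 100 (nonzero — an error is detected).

100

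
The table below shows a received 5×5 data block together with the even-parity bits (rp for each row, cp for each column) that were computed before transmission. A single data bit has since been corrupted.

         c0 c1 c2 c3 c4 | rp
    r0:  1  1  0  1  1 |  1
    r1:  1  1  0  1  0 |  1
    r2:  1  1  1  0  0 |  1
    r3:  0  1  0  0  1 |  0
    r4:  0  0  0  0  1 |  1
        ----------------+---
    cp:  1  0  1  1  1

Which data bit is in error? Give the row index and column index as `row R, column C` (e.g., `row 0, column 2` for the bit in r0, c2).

row 0, column 3

Recompute each row's even parity and compare to rp:
  r0: data parity 0, sent rp 1 → mismatch
  r1: data parity 1, sent rp 1 → ok
  r2: data parity 1, sent rp 1 → ok
  r3: data parity 0, sent rp 0 → ok
  r4: data parity 1, sent rp 1 → ok
Recompute each column's even parity and compare to cp:
  c0: data parity 1, sent cp 1 → ok
  c1: data parity 0, sent cp 0 → ok
  c2: data parity 1, sent cp 1 → ok
  c3: data parity 0, sent cp 1 → mismatch
  c4: data parity 1, sent cp 1 → ok
Exactly one row (r0) and one column (c3) fail → the flipped bit is at their intersection.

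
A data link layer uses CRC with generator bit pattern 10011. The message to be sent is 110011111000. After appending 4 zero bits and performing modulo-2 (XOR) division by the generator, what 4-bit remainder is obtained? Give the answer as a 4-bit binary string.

Append 4 zeros: 1100111110000000. Divide by 10011 (XOR where the leading bit is 1):
  pos 0: 11001 XOR 10011 = 01010
  pos 1: 10101 XOR 10011 = 00110
  pos 3: 11011 XOR 10011 = 01000
  pos 4: 10001 XOR 10011 = 00010
  pos 7: 10000 XOR 10011 = 00011
  pos 10: 11000 XOR 10011 = 01011
  pos 11: 10110 XOR 10011 = 00101
Remainder (last 4 bits) = 0101. This is the CRC / FCS.

0101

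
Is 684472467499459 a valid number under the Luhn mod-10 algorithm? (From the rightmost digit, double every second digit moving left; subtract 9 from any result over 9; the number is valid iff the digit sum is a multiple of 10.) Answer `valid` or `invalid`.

From the right, keep odd positions and double even positions (subtract 9 from any doubled value over 9):
  doubled (positions 2,4,...): 1 9 8 3 4 8 7 → sum 40
  kept (positions 1,3,...): 9 4 9 7 4 7 4 6 → sum 50
Total = 90.
90 mod 10 = 0, so the number is valid.

valid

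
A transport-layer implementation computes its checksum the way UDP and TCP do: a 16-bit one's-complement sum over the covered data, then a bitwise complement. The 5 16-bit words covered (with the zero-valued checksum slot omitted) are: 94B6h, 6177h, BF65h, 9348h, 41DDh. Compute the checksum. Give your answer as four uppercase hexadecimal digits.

7546

One's-complement addition (fold any carry out of bit 15 back into bit 0):
  0x94B6 + 0x6177 = 0x0F62D
  0xF62D + 0xBF65 = 0x1B592 → wrap carry → 0xB593
  0xB593 + 0x9348 = 0x148DB → wrap carry → 0x48DC
  0x48DC + 0x41DD = 0x08AB9
One's-complement sum = 0x8AB9.
Checksum = ~0x8AB9 & 0xFFFF = 0x7546.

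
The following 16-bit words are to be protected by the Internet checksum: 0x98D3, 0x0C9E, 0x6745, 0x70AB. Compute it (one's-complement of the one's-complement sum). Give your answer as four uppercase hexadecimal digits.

829D

One's-complement addition (fold any carry out of bit 15 back into bit 0):
  0x98D3 + 0x0C9E = 0x0A571
  0xA571 + 0x6745 = 0x10CB6 → wrap carry → 0x0CB7
  0x0CB7 + 0x70AB = 0x07D62
One's-complement sum = 0x7D62.
Checksum = ~0x7D62 & 0xFFFF = 0x829D.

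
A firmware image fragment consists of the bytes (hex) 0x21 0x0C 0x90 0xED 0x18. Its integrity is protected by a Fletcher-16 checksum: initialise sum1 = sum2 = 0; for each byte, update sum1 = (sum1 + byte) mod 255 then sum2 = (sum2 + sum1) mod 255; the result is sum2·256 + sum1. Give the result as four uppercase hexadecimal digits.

Running sums (mod 255):
  after byte 0 (0x21): sum1=33, sum2=33
  after byte 1 (0x0C): sum1=45, sum2=78
  after byte 2 (0x90): sum1=189, sum2=12
  after byte 3 (0xED): sum1=171, sum2=183
  after byte 4 (0x18): sum1=195, sum2=123
Checksum = sum2·256 + sum1 = 123·256 + 195 = 31683 = 0x7BC3.

7BC3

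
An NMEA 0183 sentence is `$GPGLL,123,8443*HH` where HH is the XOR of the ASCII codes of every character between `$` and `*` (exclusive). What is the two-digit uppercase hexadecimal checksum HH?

XOR the ASCII codes of the payload characters:
  'G' = 0x47 → acc = 0x47
  'P' = 0x50 → acc = 0x17
  'G' = 0x47 → acc = 0x50
  'L' = 0x4C → acc = 0x1C
  'L' = 0x4C → acc = 0x50
  ',' = 0x2C → acc = 0x7C
  '1' = 0x31 → acc = 0x4D
  '2' = 0x32 → acc = 0x7F
  '3' = 0x33 → acc = 0x4C
  ',' = 0x2C → acc = 0x60
  '8' = 0x38 → acc = 0x58
  '4' = 0x34 → acc = 0x6C
  '4' = 0x34 → acc = 0x58
  '3' = 0x33 → acc = 0x6B
Checksum = 0x6B.

6B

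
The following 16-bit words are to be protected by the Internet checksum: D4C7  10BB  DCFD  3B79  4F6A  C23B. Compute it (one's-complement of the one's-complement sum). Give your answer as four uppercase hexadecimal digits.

F05F

One's-complement addition (fold any carry out of bit 15 back into bit 0):
  0xD4C7 + 0x10BB = 0x0E582
  0xE582 + 0xDCFD = 0x1C27F → wrap carry → 0xC280
  0xC280 + 0x3B79 = 0x0FDF9
  0xFDF9 + 0x4F6A = 0x14D63 → wrap carry → 0x4D64
  0x4D64 + 0xC23B = 0x10F9F → wrap carry → 0x0FA0
One's-complement sum = 0x0FA0.
Checksum = ~0x0FA0 & 0xFFFF = 0xF05F.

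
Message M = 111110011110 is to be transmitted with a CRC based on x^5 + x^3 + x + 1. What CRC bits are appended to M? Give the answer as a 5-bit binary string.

Append 5 zeros: 11111001111000000. Divide by 101011 (XOR where the leading bit is 1):
  pos 0: 111110 XOR 101011 = 010101
  pos 1: 101010 XOR 101011 = 000001
  pos 6: 111110 XOR 101011 = 010101
  pos 7: 101010 XOR 101011 = 000001
Remainder (last 5 bits) = 10000. This is the CRC / FCS.

10000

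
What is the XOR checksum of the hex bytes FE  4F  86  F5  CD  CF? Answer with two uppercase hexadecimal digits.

XOR the bytes together:
  start with 0xFE
  0xFE ⊕ 0x4F = 0xB1
  0xB1 ⊕ 0x86 = 0x37
  0x37 ⊕ 0xF5 = 0xC2
  0xC2 ⊕ 0xCD = 0x0F
  0x0F ⊕ 0xCF = 0xC0

C0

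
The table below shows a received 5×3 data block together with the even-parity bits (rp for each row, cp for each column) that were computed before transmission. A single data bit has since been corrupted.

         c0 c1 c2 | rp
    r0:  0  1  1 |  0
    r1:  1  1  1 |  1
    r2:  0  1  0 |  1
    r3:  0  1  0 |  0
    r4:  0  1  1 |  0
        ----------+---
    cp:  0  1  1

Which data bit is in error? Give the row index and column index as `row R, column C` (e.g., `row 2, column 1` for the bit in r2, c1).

Recompute each row's even parity and compare to rp:
  r0: data parity 0, sent rp 0 → ok
  r1: data parity 1, sent rp 1 → ok
  r2: data parity 1, sent rp 1 → ok
  r3: data parity 1, sent rp 0 → mismatch
  r4: data parity 0, sent rp 0 → ok
Recompute each column's even parity and compare to cp:
  c0: data parity 1, sent cp 0 → mismatch
  c1: data parity 1, sent cp 1 → ok
  c2: data parity 1, sent cp 1 → ok
Exactly one row (r3) and one column (c0) fail → the flipped bit is at their intersection.

row 3, column 0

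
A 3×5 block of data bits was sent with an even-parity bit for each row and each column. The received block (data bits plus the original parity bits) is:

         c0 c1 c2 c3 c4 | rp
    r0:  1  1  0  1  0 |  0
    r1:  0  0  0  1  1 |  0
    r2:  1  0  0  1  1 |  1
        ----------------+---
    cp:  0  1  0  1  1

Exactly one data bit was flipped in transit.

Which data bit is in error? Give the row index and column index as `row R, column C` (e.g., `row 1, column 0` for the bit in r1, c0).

Recompute each row's even parity and compare to rp:
  r0: data parity 1, sent rp 0 → mismatch
  r1: data parity 0, sent rp 0 → ok
  r2: data parity 1, sent rp 1 → ok
Recompute each column's even parity and compare to cp:
  c0: data parity 0, sent cp 0 → ok
  c1: data parity 1, sent cp 1 → ok
  c2: data parity 0, sent cp 0 → ok
  c3: data parity 1, sent cp 1 → ok
  c4: data parity 0, sent cp 1 → mismatch
Exactly one row (r0) and one column (c4) fail → the flipped bit is at their intersection.

row 0, column 4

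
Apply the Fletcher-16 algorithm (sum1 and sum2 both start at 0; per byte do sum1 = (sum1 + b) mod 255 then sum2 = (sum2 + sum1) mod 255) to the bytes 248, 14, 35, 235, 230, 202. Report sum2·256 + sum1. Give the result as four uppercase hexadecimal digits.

Running sums (mod 255):
  after byte 0 (248): sum1=248, sum2=248
  after byte 1 (14): sum1=7, sum2=0
  after byte 2 (35): sum1=42, sum2=42
  after byte 3 (235): sum1=22, sum2=64
  after byte 4 (230): sum1=252, sum2=61
  after byte 5 (202): sum1=199, sum2=5
Checksum = sum2·256 + sum1 = 5·256 + 199 = 1479 = 0x05C7.

05C7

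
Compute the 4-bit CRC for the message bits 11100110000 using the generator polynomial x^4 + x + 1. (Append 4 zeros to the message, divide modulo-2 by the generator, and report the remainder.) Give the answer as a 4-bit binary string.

0100

Append 4 zeros: 111001100000000. Divide by 10011 (XOR where the leading bit is 1):
  pos 0: 11100 XOR 10011 = 01111
  pos 1: 11111 XOR 10011 = 01100
  pos 2: 11001 XOR 10011 = 01010
  pos 3: 10100 XOR 10011 = 00111
  pos 5: 11100 XOR 10011 = 01111
  pos 6: 11110 XOR 10011 = 01101
  pos 7: 11010 XOR 10011 = 01001
  pos 8: 10010 XOR 10011 = 00001
Remainder (last 4 bits) = 0100. This is the CRC / FCS.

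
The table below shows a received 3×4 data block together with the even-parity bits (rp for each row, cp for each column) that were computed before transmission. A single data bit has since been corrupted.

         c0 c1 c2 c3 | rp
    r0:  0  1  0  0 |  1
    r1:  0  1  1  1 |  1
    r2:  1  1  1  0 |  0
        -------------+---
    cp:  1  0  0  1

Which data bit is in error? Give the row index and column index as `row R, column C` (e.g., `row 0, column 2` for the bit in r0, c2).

Recompute each row's even parity and compare to rp:
  r0: data parity 1, sent rp 1 → ok
  r1: data parity 1, sent rp 1 → ok
  r2: data parity 1, sent rp 0 → mismatch
Recompute each column's even parity and compare to cp:
  c0: data parity 1, sent cp 1 → ok
  c1: data parity 1, sent cp 0 → mismatch
  c2: data parity 0, sent cp 0 → ok
  c3: data parity 1, sent cp 1 → ok
Exactly one row (r2) and one column (c1) fail → the flipped bit is at their intersection.

row 2, column 1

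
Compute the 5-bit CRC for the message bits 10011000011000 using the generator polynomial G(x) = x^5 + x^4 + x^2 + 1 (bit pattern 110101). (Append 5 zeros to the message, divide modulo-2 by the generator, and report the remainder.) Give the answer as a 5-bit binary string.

Append 5 zeros: 1001100001100000000. Divide by 110101 (XOR where the leading bit is 1):
  pos 0: 100110 XOR 110101 = 010011
  pos 1: 100110 XOR 110101 = 010011
  pos 2: 100110 XOR 110101 = 010011
  pos 3: 100110 XOR 110101 = 010011
  pos 4: 100111 XOR 110101 = 010010
  pos 5: 100101 XOR 110101 = 010000
  pos 6: 100000 XOR 110101 = 010101
  pos 7: 101010 XOR 110101 = 011111
  pos 8: 111110 XOR 110101 = 001011
  pos 10: 101100 XOR 110101 = 011001
  pos 11: 110010 XOR 110101 = 000111
Remainder (last 5 bits) = 11100. This is the CRC / FCS.

11100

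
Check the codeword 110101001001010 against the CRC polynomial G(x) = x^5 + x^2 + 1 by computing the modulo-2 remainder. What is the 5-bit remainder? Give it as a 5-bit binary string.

11100

Modulo-2 division of 110101001001010 by 100101:
  pos 0: 110101 XOR 100101 = 010000
  pos 1: 100000 XOR 100101 = 000101
  pos 4: 101010 XOR 100101 = 001111
  pos 6: 111101 XOR 100101 = 011000
  pos 7: 110000 XOR 100101 = 010101
  pos 8: 101011 XOR 100101 = 001110
Remainder = 11100 (nonzero — an error is detected).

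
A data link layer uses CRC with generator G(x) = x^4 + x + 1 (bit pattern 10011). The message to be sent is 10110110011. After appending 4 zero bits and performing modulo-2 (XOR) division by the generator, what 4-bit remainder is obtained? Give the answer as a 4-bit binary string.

0010

Append 4 zeros: 101101100110000. Divide by 10011 (XOR where the leading bit is 1):
  pos 0: 10110 XOR 10011 = 00101
  pos 2: 10111 XOR 10011 = 00100
  pos 4: 10000 XOR 10011 = 00011
  pos 7: 11110 XOR 10011 = 01101
  pos 8: 11010 XOR 10011 = 01001
  pos 9: 10010 XOR 10011 = 00001
Remainder (last 4 bits) = 0010. This is the CRC / FCS.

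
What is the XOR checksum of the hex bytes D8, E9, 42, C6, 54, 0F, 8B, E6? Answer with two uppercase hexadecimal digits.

83

XOR the bytes together:
  start with 0xD8
  0xD8 ⊕ 0xE9 = 0x31
  0x31 ⊕ 0x42 = 0x73
  0x73 ⊕ 0xC6 = 0xB5
  0xB5 ⊕ 0x54 = 0xE1
  0xE1 ⊕ 0x0F = 0xEE
  0xEE ⊕ 0x8B = 0x65
  0x65 ⊕ 0xE6 = 0x83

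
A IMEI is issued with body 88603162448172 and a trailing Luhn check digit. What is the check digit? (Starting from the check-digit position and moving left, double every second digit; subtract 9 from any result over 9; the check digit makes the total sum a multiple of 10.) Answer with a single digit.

Partial digits right→left: 2 7 1 8 4 4 2 6 1 3 0 6 8 8
Double every second digit counting from the check-digit position (so the 1st, 3rd, 5th, ... of the partial from the right).
  doubled (with −9 where >9): 4 2 8 4 2 0 7 → sum 27
  kept as-is: 7 8 4 6 3 6 8 → sum 42
Total = 27 + 42 = 69.
Check digit = (10 − (69 mod 10)) mod 10 = 1.

1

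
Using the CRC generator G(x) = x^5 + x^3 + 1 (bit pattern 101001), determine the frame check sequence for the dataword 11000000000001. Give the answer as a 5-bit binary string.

Append 5 zeros: 1100000000000100000. Divide by 101001 (XOR where the leading bit is 1):
  pos 0: 110000 XOR 101001 = 011001
  pos 1: 110010 XOR 101001 = 011011
  pos 2: 110110 XOR 101001 = 011111
  pos 3: 111110 XOR 101001 = 010111
  pos 4: 101110 XOR 101001 = 000111
  pos 7: 111000 XOR 101001 = 010001
  pos 8: 100011 XOR 101001 = 001010
  pos 10: 101000 XOR 101001 = 000001
Remainder (last 5 bits) = 01000. This is the CRC / FCS.

01000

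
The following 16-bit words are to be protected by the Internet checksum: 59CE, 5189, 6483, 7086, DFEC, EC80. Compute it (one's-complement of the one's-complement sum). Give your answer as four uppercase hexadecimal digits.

B330

One's-complement addition (fold any carry out of bit 15 back into bit 0):
  0x59CE + 0x5189 = 0x0AB57
  0xAB57 + 0x6483 = 0x10FDA → wrap carry → 0x0FDB
  0x0FDB + 0x7086 = 0x08061
  0x8061 + 0xDFEC = 0x1604D → wrap carry → 0x604E
  0x604E + 0xEC80 = 0x14CCE → wrap carry → 0x4CCF
One's-complement sum = 0x4CCF.
Checksum = ~0x4CCF & 0xFFFF = 0xB330.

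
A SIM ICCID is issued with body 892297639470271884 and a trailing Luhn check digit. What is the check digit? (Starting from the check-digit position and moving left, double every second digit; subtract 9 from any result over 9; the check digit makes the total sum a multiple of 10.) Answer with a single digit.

Partial digits right→left: 4 8 8 1 7 2 0 7 4 9 3 6 7 9 2 2 9 8
Double every second digit counting from the check-digit position (so the 1st, 3rd, 5th, ... of the partial from the right).
  doubled (with −9 where >9): 8 7 5 0 8 6 5 4 9 → sum 52
  kept as-is: 8 1 2 7 9 6 9 2 8 → sum 52
Total = 52 + 52 = 104.
Check digit = (10 − (104 mod 10)) mod 10 = 6.

6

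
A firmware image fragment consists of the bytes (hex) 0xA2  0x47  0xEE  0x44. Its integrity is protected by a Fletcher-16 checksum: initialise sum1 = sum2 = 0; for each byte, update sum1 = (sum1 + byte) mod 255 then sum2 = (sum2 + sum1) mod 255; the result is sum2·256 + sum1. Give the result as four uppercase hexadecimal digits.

821D

Running sums (mod 255):
  after byte 0 (0xA2): sum1=162, sum2=162
  after byte 1 (0x47): sum1=233, sum2=140
  after byte 2 (0xEE): sum1=216, sum2=101
  after byte 3 (0x44): sum1=29, sum2=130
Checksum = sum2·256 + sum1 = 130·256 + 29 = 33309 = 0x821D.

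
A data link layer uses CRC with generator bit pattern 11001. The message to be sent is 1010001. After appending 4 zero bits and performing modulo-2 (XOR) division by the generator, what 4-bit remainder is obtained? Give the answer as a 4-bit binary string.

Append 4 zeros: 10100010000. Divide by 11001 (XOR where the leading bit is 1):
  pos 0: 10100 XOR 11001 = 01101
  pos 1: 11010 XOR 11001 = 00011
  pos 4: 11100 XOR 11001 = 00101
  pos 6: 10100 XOR 11001 = 01101
Remainder (last 4 bits) = 1101. This is the CRC / FCS.

1101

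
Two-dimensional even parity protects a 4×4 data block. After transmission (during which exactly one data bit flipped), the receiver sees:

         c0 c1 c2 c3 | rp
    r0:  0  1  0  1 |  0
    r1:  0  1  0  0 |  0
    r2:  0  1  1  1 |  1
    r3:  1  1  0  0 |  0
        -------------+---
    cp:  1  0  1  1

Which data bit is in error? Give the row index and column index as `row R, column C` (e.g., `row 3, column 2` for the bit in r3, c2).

row 1, column 3

Recompute each row's even parity and compare to rp:
  r0: data parity 0, sent rp 0 → ok
  r1: data parity 1, sent rp 0 → mismatch
  r2: data parity 1, sent rp 1 → ok
  r3: data parity 0, sent rp 0 → ok
Recompute each column's even parity and compare to cp:
  c0: data parity 1, sent cp 1 → ok
  c1: data parity 0, sent cp 0 → ok
  c2: data parity 1, sent cp 1 → ok
  c3: data parity 0, sent cp 1 → mismatch
Exactly one row (r1) and one column (c3) fail → the flipped bit is at their intersection.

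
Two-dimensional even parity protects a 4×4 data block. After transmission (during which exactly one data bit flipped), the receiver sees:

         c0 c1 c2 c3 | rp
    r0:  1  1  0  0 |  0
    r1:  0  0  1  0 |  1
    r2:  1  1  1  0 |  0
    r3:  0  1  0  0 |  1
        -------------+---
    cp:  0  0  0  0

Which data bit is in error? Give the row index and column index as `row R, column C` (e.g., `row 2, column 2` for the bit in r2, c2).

row 2, column 1

Recompute each row's even parity and compare to rp:
  r0: data parity 0, sent rp 0 → ok
  r1: data parity 1, sent rp 1 → ok
  r2: data parity 1, sent rp 0 → mismatch
  r3: data parity 1, sent rp 1 → ok
Recompute each column's even parity and compare to cp:
  c0: data parity 0, sent cp 0 → ok
  c1: data parity 1, sent cp 0 → mismatch
  c2: data parity 0, sent cp 0 → ok
  c3: data parity 0, sent cp 0 → ok
Exactly one row (r2) and one column (c1) fail → the flipped bit is at their intersection.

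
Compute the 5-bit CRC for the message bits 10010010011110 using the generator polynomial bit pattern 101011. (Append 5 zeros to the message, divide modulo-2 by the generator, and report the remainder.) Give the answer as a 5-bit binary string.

10000

Append 5 zeros: 1001001001111000000. Divide by 101011 (XOR where the leading bit is 1):
  pos 0: 100100 XOR 101011 = 001111
  pos 2: 111110 XOR 101011 = 010101
  pos 3: 101010 XOR 101011 = 000001
  pos 8: 111110 XOR 101011 = 010101
  pos 9: 101010 XOR 101011 = 000001
Remainder (last 5 bits) = 10000. This is the CRC / FCS.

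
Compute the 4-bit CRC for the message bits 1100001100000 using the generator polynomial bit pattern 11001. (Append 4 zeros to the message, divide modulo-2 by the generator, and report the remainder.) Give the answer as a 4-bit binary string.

Append 4 zeros: 11000011000000000. Divide by 11001 (XOR where the leading bit is 1):
  pos 0: 11000 XOR 11001 = 00001
  pos 4: 10110 XOR 11001 = 01111
  pos 5: 11110 XOR 11001 = 00111
  pos 7: 11100 XOR 11001 = 00101
  pos 9: 10100 XOR 11001 = 01101
  pos 10: 11010 XOR 11001 = 00011
Remainder (last 4 bits) = 1100. This is the CRC / FCS.

1100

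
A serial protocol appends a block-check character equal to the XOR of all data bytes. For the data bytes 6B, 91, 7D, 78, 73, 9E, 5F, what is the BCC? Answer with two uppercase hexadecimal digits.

4D

XOR the bytes together:
  start with 0x6B
  0x6B ⊕ 0x91 = 0xFA
  0xFA ⊕ 0x7D = 0x87
  0x87 ⊕ 0x78 = 0xFF
  0xFF ⊕ 0x73 = 0x8C
  0x8C ⊕ 0x9E = 0x12
  0x12 ⊕ 0x5F = 0x4D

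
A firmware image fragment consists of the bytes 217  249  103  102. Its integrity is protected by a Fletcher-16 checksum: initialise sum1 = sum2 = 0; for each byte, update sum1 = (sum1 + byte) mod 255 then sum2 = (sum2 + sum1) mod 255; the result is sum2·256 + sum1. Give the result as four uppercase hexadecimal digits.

Running sums (mod 255):
  after byte 0 (217): sum1=217, sum2=217
  after byte 1 (249): sum1=211, sum2=173
  after byte 2 (103): sum1=59, sum2=232
  after byte 3 (102): sum1=161, sum2=138
Checksum = sum2·256 + sum1 = 138·256 + 161 = 35489 = 0x8AA1.

8AA1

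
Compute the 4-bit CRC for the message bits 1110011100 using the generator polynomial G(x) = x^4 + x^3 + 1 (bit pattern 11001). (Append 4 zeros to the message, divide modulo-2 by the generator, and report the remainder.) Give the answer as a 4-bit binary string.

1110

Append 4 zeros: 11100111000000. Divide by 11001 (XOR where the leading bit is 1):
  pos 0: 11100 XOR 11001 = 00101
  pos 2: 10111 XOR 11001 = 01110
  pos 3: 11101 XOR 11001 = 00100
  pos 5: 10000 XOR 11001 = 01001
  pos 6: 10010 XOR 11001 = 01011
  pos 7: 10110 XOR 11001 = 01111
  pos 8: 11110 XOR 11001 = 00111
Remainder (last 4 bits) = 1110. This is the CRC / FCS.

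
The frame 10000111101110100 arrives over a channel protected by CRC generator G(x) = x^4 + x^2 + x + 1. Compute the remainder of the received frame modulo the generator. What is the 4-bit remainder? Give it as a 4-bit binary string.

1011

Modulo-2 division of 10000111101110100 by 10111:
  pos 0: 10000 XOR 10111 = 00111
  pos 2: 11111 XOR 10111 = 01000
  pos 3: 10001 XOR 10111 = 00110
  pos 5: 11010 XOR 10111 = 01101
  pos 6: 11011 XOR 10111 = 01100
  pos 7: 11001 XOR 10111 = 01110
  pos 8: 11101 XOR 10111 = 01010
  pos 9: 10100 XOR 10111 = 00011
  pos 12: 11100 XOR 10111 = 01011
Remainder = 1011 (nonzero — an error is detected).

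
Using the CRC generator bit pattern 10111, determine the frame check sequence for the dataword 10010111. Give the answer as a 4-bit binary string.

Append 4 zeros: 100101110000. Divide by 10111 (XOR where the leading bit is 1):
  pos 0: 10010 XOR 10111 = 00101
  pos 2: 10111 XOR 10111 = 00000
  pos 7: 10000 XOR 10111 = 00111
Remainder (last 4 bits) = 0111. This is the CRC / FCS.

0111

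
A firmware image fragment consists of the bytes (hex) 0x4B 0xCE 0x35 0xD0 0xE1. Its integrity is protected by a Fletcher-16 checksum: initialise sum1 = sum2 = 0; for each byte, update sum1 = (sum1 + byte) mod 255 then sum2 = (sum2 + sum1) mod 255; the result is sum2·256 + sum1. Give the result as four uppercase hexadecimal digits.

Running sums (mod 255):
  after byte 0 (0x4B): sum1=75, sum2=75
  after byte 1 (0xCE): sum1=26, sum2=101
  after byte 2 (0x35): sum1=79, sum2=180
  after byte 3 (0xD0): sum1=32, sum2=212
  after byte 4 (0xE1): sum1=2, sum2=214
Checksum = sum2·256 + sum1 = 214·256 + 2 = 54786 = 0xD602.

D602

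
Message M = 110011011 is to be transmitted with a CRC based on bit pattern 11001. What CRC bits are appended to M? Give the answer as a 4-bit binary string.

0101

Append 4 zeros: 1100110110000. Divide by 11001 (XOR where the leading bit is 1):
  pos 0: 11001 XOR 11001 = 00000
  pos 5: 10110 XOR 11001 = 01111
  pos 6: 11110 XOR 11001 = 00111
  pos 8: 11100 XOR 11001 = 00101
Remainder (last 4 bits) = 0101. This is the CRC / FCS.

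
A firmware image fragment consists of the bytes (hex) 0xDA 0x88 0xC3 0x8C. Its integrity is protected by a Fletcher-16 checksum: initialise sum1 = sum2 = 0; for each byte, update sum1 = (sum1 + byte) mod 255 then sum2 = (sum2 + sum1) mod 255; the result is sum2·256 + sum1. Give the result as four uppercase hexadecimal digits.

Running sums (mod 255):
  after byte 0 (0xDA): sum1=218, sum2=218
  after byte 1 (0x88): sum1=99, sum2=62
  after byte 2 (0xC3): sum1=39, sum2=101
  after byte 3 (0x8C): sum1=179, sum2=25
Checksum = sum2·256 + sum1 = 25·256 + 179 = 6579 = 0x19B3.

19B3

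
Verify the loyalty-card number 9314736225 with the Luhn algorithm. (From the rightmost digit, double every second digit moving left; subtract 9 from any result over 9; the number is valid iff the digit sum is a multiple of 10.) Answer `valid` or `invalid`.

valid

From the right, keep odd positions and double even positions (subtract 9 from any doubled value over 9):
  doubled (positions 2,4,...): 4 3 5 2 9 → sum 23
  kept (positions 1,3,...): 5 2 3 4 3 → sum 17
Total = 40.
40 mod 10 = 0, so the number is valid.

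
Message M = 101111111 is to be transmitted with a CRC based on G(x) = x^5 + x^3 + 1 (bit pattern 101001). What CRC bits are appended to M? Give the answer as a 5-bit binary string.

Append 5 zeros: 10111111100000. Divide by 101001 (XOR where the leading bit is 1):
  pos 0: 101111 XOR 101001 = 000110
  pos 3: 110111 XOR 101001 = 011110
  pos 4: 111100 XOR 101001 = 010101
  pos 5: 101010 XOR 101001 = 000011
Remainder (last 5 bits) = 11000. This is the CRC / FCS.

11000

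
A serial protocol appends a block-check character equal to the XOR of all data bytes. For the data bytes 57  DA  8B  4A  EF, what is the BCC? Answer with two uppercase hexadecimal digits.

XOR the bytes together:
  start with 0x57
  0x57 ⊕ 0xDA = 0x8D
  0x8D ⊕ 0x8B = 0x06
  0x06 ⊕ 0x4A = 0x4C
  0x4C ⊕ 0xEF = 0xA3

A3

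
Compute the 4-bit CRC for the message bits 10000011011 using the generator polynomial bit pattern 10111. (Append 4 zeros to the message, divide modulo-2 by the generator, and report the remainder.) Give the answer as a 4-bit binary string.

1011

Append 4 zeros: 100000110110000. Divide by 10111 (XOR where the leading bit is 1):
  pos 0: 10000 XOR 10111 = 00111
  pos 2: 11101 XOR 10111 = 01010
  pos 3: 10101 XOR 10111 = 00010
  pos 6: 10011 XOR 10111 = 00100
  pos 8: 10000 XOR 10111 = 00111
  pos 10: 11100 XOR 10111 = 01011
Remainder (last 4 bits) = 1011. This is the CRC / FCS.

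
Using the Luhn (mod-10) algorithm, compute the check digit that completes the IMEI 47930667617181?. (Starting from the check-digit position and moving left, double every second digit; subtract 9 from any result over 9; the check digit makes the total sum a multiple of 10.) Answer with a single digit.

Partial digits right→left: 1 8 1 7 1 6 7 6 6 0 3 9 7 4
Double every second digit counting from the check-digit position (so the 1st, 3rd, 5th, ... of the partial from the right).
  doubled (with −9 where >9): 2 2 2 5 3 6 5 → sum 25
  kept as-is: 8 7 6 6 0 9 4 → sum 40
Total = 25 + 40 = 65.
Check digit = (10 − (65 mod 10)) mod 10 = 5.

5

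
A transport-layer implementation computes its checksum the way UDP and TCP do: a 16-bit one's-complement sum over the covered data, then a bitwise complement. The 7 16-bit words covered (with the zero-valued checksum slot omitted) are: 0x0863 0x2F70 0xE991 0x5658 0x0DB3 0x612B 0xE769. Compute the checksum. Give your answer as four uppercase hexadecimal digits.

31FA

One's-complement addition (fold any carry out of bit 15 back into bit 0):
  0x0863 + 0x2F70 = 0x037D3
  0x37D3 + 0xE991 = 0x12164 → wrap carry → 0x2165
  0x2165 + 0x5658 = 0x077BD
  0x77BD + 0x0DB3 = 0x08570
  0x8570 + 0x612B = 0x0E69B
  0xE69B + 0xE769 = 0x1CE04 → wrap carry → 0xCE05
One's-complement sum = 0xCE05.
Checksum = ~0xCE05 & 0xFFFF = 0x31FA.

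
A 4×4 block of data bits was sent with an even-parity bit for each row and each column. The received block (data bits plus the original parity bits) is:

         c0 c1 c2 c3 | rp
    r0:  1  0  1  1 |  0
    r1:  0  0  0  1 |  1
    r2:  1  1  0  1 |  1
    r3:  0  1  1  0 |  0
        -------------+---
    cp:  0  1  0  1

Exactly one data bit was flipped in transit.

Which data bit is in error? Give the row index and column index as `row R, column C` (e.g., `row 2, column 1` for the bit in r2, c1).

row 0, column 1

Recompute each row's even parity and compare to rp:
  r0: data parity 1, sent rp 0 → mismatch
  r1: data parity 1, sent rp 1 → ok
  r2: data parity 1, sent rp 1 → ok
  r3: data parity 0, sent rp 0 → ok
Recompute each column's even parity and compare to cp:
  c0: data parity 0, sent cp 0 → ok
  c1: data parity 0, sent cp 1 → mismatch
  c2: data parity 0, sent cp 0 → ok
  c3: data parity 1, sent cp 1 → ok
Exactly one row (r0) and one column (c1) fail → the flipped bit is at their intersection.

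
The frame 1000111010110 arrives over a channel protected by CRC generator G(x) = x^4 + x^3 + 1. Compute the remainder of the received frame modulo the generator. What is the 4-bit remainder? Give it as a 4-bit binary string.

Modulo-2 division of 1000111010110 by 11001:
  pos 0: 10001 XOR 11001 = 01000
  pos 1: 10001 XOR 11001 = 01000
  pos 2: 10001 XOR 11001 = 01000
  pos 3: 10000 XOR 11001 = 01001
  pos 4: 10011 XOR 11001 = 01010
  pos 5: 10100 XOR 11001 = 01101
  pos 6: 11011 XOR 11001 = 00010
Remainder = 1010 (nonzero — an error is detected).

1010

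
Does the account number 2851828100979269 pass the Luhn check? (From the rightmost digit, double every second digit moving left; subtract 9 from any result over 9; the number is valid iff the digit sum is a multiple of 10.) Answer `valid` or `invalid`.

valid

From the right, keep odd positions and double even positions (subtract 9 from any doubled value over 9):
  doubled (positions 2,4,...): 3 9 9 0 7 7 1 4 → sum 40
  kept (positions 1,3,...): 9 2 7 0 1 2 1 8 → sum 30
Total = 70.
70 mod 10 = 0, so the number is valid.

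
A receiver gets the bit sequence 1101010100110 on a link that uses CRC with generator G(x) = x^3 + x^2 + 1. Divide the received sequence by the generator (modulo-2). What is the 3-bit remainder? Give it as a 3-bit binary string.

100

Modulo-2 division of 1101010100110 by 1101:
  pos 0: 1101 XOR 1101 = 0000
  pos 5: 1010 XOR 1101 = 0111
  pos 6: 1110 XOR 1101 = 0011
  pos 8: 1111 XOR 1101 = 0010
Remainder = 100 (nonzero — an error is detected).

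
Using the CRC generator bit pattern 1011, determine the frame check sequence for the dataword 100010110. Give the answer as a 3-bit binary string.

110

Append 3 zeros: 100010110000. Divide by 1011 (XOR where the leading bit is 1):
  pos 0: 1000 XOR 1011 = 0011
  pos 2: 1110 XOR 1011 = 0101
  pos 3: 1011 XOR 1011 = 0000
  pos 7: 1000 XOR 1011 = 0011
Remainder (last 3 bits) = 110. This is the CRC / FCS.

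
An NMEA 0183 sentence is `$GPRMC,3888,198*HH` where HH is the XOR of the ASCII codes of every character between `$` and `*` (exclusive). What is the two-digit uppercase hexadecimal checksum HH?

XOR the ASCII codes of the payload characters:
  'G' = 0x47 → acc = 0x47
  'P' = 0x50 → acc = 0x17
  'R' = 0x52 → acc = 0x45
  'M' = 0x4D → acc = 0x08
  'C' = 0x43 → acc = 0x4B
  ',' = 0x2C → acc = 0x67
  '3' = 0x33 → acc = 0x54
  '8' = 0x38 → acc = 0x6C
  '8' = 0x38 → acc = 0x54
  '8' = 0x38 → acc = 0x6C
  ',' = 0x2C → acc = 0x40
  '1' = 0x31 → acc = 0x71
  '9' = 0x39 → acc = 0x48
  '8' = 0x38 → acc = 0x70
Checksum = 0x70.

70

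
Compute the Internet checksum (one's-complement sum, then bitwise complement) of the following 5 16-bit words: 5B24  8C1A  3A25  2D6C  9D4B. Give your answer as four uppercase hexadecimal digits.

One's-complement addition (fold any carry out of bit 15 back into bit 0):
  0x5B24 + 0x8C1A = 0x0E73E
  0xE73E + 0x3A25 = 0x12163 → wrap carry → 0x2164
  0x2164 + 0x2D6C = 0x04ED0
  0x4ED0 + 0x9D4B = 0x0EC1B
One's-complement sum = 0xEC1B.
Checksum = ~0xEC1B & 0xFFFF = 0x13E4.

13E4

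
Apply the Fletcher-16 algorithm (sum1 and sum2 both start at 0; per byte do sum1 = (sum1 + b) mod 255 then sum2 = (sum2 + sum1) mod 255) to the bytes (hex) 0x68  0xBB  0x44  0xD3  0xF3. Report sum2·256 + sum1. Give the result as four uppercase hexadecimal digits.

Running sums (mod 255):
  after byte 0 (0x68): sum1=104, sum2=104
  after byte 1 (0xBB): sum1=36, sum2=140
  after byte 2 (0x44): sum1=104, sum2=244
  after byte 3 (0xD3): sum1=60, sum2=49
  after byte 4 (0xF3): sum1=48, sum2=97
Checksum = sum2·256 + sum1 = 97·256 + 48 = 24880 = 0x6130.

6130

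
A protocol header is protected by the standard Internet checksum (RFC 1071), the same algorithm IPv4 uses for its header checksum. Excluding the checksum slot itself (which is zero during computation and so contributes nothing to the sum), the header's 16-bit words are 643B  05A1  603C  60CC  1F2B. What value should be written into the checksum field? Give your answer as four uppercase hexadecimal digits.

B5EF

One's-complement addition (fold any carry out of bit 15 back into bit 0):
  0x643B + 0x05A1 = 0x069DC
  0x69DC + 0x603C = 0x0CA18
  0xCA18 + 0x60CC = 0x12AE4 → wrap carry → 0x2AE5
  0x2AE5 + 0x1F2B = 0x04A10
One's-complement sum = 0x4A10.
Checksum = ~0x4A10 & 0xFFFF = 0xB5EF.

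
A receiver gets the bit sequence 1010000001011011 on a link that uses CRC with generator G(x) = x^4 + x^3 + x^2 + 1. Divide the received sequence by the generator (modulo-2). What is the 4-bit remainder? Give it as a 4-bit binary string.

0100

Modulo-2 division of 1010000001011011 by 11101:
  pos 0: 10100 XOR 11101 = 01001
  pos 1: 10010 XOR 11101 = 01111
  pos 2: 11110 XOR 11101 = 00011
  pos 5: 11001 XOR 11101 = 00100
  pos 7: 10001 XOR 11101 = 01100
  pos 8: 11001 XOR 11101 = 00100
  pos 10: 10001 XOR 11101 = 01100
  pos 11: 11001 XOR 11101 = 00100
Remainder = 0100 (nonzero — an error is detected).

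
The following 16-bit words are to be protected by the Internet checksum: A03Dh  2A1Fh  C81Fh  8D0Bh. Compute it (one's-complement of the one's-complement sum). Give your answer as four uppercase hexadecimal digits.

E077

One's-complement addition (fold any carry out of bit 15 back into bit 0):
  0xA03D + 0x2A1F = 0x0CA5C
  0xCA5C + 0xC81F = 0x1927B → wrap carry → 0x927C
  0x927C + 0x8D0B = 0x11F87 → wrap carry → 0x1F88
One's-complement sum = 0x1F88.
Checksum = ~0x1F88 & 0xFFFF = 0xE077.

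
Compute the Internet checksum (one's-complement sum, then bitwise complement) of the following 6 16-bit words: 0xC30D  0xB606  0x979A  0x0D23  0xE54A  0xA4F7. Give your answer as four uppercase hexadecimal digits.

57EB

One's-complement addition (fold any carry out of bit 15 back into bit 0):
  0xC30D + 0xB606 = 0x17913 → wrap carry → 0x7914
  0x7914 + 0x979A = 0x110AE → wrap carry → 0x10AF
  0x10AF + 0x0D23 = 0x01DD2
  0x1DD2 + 0xE54A = 0x1031C → wrap carry → 0x031D
  0x031D + 0xA4F7 = 0x0A814
One's-complement sum = 0xA814.
Checksum = ~0xA814 & 0xFFFF = 0x57EB.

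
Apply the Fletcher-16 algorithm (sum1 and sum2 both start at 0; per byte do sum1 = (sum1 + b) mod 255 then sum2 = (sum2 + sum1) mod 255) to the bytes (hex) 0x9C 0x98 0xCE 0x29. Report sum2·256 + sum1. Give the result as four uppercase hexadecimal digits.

032D

Running sums (mod 255):
  after byte 0 (0x9C): sum1=156, sum2=156
  after byte 1 (0x98): sum1=53, sum2=209
  after byte 2 (0xCE): sum1=4, sum2=213
  after byte 3 (0x29): sum1=45, sum2=3
Checksum = sum2·256 + sum1 = 3·256 + 45 = 813 = 0x032D.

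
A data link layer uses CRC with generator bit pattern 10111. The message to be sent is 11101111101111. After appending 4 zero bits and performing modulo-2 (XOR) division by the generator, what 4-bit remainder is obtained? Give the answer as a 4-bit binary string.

0011

Append 4 zeros: 111011111011110000. Divide by 10111 (XOR where the leading bit is 1):
  pos 0: 11101 XOR 10111 = 01010
  pos 1: 10101 XOR 10111 = 00010
  pos 4: 10111 XOR 10111 = 00000
  pos 10: 11110 XOR 10111 = 01001
  pos 11: 10010 XOR 10111 = 00101
  pos 13: 10100 XOR 10111 = 00011
Remainder (last 4 bits) = 0011. This is the CRC / FCS.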